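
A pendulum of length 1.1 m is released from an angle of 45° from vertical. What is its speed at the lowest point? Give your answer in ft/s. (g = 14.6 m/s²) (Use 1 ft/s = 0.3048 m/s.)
h = L(1 − cosθ) = 1.1(1 − cos45°) = 0.322183 m
v = √(2gh) = √(2·14.6·0.322183) = 3.0672 m/s = 10.06 ft/s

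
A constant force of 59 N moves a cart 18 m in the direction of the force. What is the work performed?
W = F·d = (59)(18) = 1062 J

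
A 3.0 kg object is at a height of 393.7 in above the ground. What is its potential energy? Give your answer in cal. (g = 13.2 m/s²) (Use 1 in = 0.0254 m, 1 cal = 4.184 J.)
Convert to SI: m = 3.0 kg, h = 9.99998 m
PE = mgh = (3.0)(13.2)(9.99998) = 395.999 J = 94.65 cal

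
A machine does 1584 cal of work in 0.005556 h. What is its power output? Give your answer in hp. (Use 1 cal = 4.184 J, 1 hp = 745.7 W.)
Convert to SI: W = 6627.46 J, t = 20.0016 s
P = W/t = 6627.46/20.0016 = 331.346 W = 0.4443 hp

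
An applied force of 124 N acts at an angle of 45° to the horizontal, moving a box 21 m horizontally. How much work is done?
W = F·d·cosθ = (124)(21)cos(45°) = 1841 J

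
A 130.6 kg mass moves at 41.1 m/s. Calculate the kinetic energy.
KE = ½mv² = ½(130.6)(41.1)² = 110300 J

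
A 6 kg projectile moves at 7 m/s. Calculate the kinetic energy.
KE = ½mv² = ½(6)(7)² = 147.0 J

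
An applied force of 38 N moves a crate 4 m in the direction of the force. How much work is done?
W = F·d = (38)(4) = 152.0 J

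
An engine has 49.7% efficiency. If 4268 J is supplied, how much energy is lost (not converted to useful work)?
W_lost = W_in(1 − η) = 4268·(1 − 0.497) = 2147 J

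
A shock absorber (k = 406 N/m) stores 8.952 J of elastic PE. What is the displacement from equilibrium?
x = √(2·PE/k) = √(2·8.952/406) = 0.21 m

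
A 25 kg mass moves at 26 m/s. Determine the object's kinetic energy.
KE = ½mv² = ½(25)(26)² = 8450.0 J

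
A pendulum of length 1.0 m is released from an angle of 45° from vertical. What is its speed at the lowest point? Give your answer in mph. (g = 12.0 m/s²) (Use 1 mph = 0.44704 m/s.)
h = L(1 − cosθ) = 1.0(1 − cos45°) = 0.292893 m
v = √(2gh) = √(2·12.0·0.292893) = 2.65131 m/s = 5.931 mph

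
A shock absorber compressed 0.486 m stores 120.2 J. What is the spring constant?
k = 2·PE/x² = 2·120.2/(0.486)² = 1018 N/m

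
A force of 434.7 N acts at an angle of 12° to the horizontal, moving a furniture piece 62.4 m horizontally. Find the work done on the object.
W = F·d·cosθ = (434.7)(62.4)cos(12°) = 26530 J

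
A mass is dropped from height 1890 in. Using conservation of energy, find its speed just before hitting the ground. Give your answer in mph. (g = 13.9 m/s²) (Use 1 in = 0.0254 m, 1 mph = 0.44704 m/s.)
Convert to SI: h = 48.006 m
mgh = ½mv² ⇒ v = √(2gh) = √(2·13.9·48.006) = 36.5317 m/s = 81.72 mph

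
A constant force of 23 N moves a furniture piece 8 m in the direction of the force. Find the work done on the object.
W = F·d = (23)(8) = 184.0 J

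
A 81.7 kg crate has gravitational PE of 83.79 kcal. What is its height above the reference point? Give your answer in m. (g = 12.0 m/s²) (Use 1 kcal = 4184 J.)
Convert to SI: m = 81.7 kg, PE = 350577 J
h = PE/(mg) = 350577/(81.7·12.0) = 357.6 m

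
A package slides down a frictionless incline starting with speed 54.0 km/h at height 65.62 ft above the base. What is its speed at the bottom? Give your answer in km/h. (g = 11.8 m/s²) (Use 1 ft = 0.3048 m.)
Convert to SI: v₀ = 15.0 m/s, h = 20.001 m
½mv₀² + mgh = ½mv² ⇒ v = √(v₀² + 2gh) = √(15.0² + 2·11.8·20.001) = 26.4012 m/s = 95.04 km/h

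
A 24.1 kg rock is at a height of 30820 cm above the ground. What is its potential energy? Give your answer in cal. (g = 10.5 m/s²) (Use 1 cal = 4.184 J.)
Convert to SI: m = 24.1 kg, h = 308.2 m
PE = mgh = (24.1)(10.5)(308.2) = 77990.0 J = 18640 cal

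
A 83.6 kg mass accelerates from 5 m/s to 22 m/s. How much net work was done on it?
W = ΔKE = ½m(v₂² − v₁²) = ½(83.6)(22² − 5²) = 19186.2 J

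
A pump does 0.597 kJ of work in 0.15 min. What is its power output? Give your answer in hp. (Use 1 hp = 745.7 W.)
Convert to SI: W = 597.0 J, t = 9.0 s
P = W/t = 597.0/9.0 = 66.3333 W = 0.08895 hp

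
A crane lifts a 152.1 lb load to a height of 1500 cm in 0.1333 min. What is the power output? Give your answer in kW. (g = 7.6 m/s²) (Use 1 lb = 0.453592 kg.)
Convert to SI: m = 68.9913 kg, h = 15.0 m, t = 7.998 s
P = mgh/t = (68.9913)(7.6)(15.0)/7.998 = 983.372 W = 0.9834 kW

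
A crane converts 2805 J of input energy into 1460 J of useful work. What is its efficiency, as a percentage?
η = W_out/W_in = 1460/2805 = 52.05%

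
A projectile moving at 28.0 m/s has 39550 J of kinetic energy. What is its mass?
m = 2·KE/v² = 2·39550/(28.0)² = 100.9 kg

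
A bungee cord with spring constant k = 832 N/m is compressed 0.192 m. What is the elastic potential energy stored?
PE = ½kx² = ½(832)(0.192)² = 15.34 J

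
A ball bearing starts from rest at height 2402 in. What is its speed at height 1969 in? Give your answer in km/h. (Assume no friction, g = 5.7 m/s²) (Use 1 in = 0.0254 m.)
Convert to SI: h₁−h₂ = 10.9982 m
mgh₁ = mgh₂ + ½mv² ⇒ v = √(2g(h₁−h₂)) = √(2·5.7·10.9982) = 11.1973 m/s = 40.31 km/h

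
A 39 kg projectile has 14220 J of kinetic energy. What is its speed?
v = √(2·KE/m) = √(2·14220/39) = 27.0 m/s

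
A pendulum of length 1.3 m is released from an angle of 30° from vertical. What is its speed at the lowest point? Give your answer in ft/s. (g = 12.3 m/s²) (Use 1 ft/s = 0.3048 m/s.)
h = L(1 − cosθ) = 1.3(1 − cos30°) = 0.174167 m
v = √(2gh) = √(2·12.3·0.174167) = 2.06991 m/s = 6.791 ft/s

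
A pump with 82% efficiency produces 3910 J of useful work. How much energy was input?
W_in = W_out/η = 3910/0.82 = 4768 J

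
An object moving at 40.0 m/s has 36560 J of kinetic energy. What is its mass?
m = 2·KE/v² = 2·36560/(40.0)² = 45.7 kg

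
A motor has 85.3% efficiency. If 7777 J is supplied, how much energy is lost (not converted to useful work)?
W_lost = W_in(1 − η) = 7777·(1 − 0.853) = 1143 J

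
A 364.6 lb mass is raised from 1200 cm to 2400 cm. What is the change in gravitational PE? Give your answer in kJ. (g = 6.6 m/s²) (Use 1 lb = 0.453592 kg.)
Convert to SI: m = 165.38 kg, Δh = 12.0 m
ΔPE = mgΔh = (165.38)(6.6)(12.0) = 13098.1 J = 13.1 kJ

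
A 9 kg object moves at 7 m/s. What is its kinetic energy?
KE = ½mv² = ½(9)(7)² = 220.5 J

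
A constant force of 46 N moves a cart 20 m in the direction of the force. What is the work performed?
W = F·d = (46)(20) = 920.0 J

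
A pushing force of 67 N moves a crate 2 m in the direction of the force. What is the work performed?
W = F·d = (67)(2) = 134.0 J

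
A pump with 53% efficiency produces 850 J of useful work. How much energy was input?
W_in = W_out/η = 850/0.53 = 1604 J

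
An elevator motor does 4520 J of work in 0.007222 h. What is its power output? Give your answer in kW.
Convert to SI: W = 4520.0 J, t = 25.9992 s
P = W/t = 4520.0/25.9992 = 173.852 W = 0.1739 kW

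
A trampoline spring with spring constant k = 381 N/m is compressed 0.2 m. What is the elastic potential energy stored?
PE = ½kx² = ½(381)(0.2)² = 7.62 J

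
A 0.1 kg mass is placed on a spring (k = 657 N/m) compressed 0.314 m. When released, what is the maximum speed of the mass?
½kx² = ½mv² ⇒ v = x√(k/m) = (0.314)√(657/0.1) = 25.45 m/s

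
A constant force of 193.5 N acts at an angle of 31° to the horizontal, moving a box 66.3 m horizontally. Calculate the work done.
W = F·d·cosθ = (193.5)(66.3)cos(31°) = 11000 J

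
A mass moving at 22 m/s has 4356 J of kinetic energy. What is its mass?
m = 2·KE/v² = 2·4356/(22)² = 18.0 kg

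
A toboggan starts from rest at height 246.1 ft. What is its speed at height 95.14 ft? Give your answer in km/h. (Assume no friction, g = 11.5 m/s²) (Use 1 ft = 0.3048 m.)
Convert to SI: h₁−h₂ = 46.0126 m
mgh₁ = mgh₂ + ½mv² ⇒ v = √(2g(h₁−h₂)) = √(2·11.5·46.0126) = 32.5314 m/s = 117.1 km/h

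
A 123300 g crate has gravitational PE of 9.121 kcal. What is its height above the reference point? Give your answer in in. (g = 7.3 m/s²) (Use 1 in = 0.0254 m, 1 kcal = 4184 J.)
Convert to SI: m = 123.3 kg, PE = 38162.3 J
h = PE/(mg) = 38162.3/(123.3·7.3) = 42.3983 m = 1669 in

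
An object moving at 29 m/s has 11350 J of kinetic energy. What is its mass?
m = 2·KE/v² = 2·11350/(29)² = 26.99 kg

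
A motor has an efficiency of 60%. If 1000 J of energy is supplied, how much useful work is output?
W_out = η·W_in = 0.6·1000 = 600.0 J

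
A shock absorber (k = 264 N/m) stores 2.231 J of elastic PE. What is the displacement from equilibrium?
x = √(2·PE/k) = √(2·2.231/264) = 0.13 m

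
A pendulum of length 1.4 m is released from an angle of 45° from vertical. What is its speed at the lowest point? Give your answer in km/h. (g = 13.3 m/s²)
h = L(1 − cosθ) = 1.4(1 − cos45°) = 0.410051 m
v = √(2gh) = √(2·13.3·0.410051) = 3.30263 m/s = 11.89 km/h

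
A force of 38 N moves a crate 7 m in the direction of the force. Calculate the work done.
W = F·d = (38)(7) = 266.0 J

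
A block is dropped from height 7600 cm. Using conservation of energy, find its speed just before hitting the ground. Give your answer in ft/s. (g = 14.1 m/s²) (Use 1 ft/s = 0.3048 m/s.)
Convert to SI: h = 76.0 m
mgh = ½mv² ⇒ v = √(2gh) = √(2·14.1·76.0) = 46.2947 m/s = 151.9 ft/s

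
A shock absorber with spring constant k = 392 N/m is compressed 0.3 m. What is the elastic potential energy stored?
PE = ½kx² = ½(392)(0.3)² = 17.64 J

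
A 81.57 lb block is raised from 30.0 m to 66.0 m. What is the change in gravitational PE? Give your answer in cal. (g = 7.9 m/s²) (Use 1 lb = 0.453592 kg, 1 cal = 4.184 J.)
Convert to SI: m = 36.9995 kg, Δh = 36.0 m
ΔPE = mgΔh = (36.9995)(7.9)(36.0) = 10522.7 J = 2515 cal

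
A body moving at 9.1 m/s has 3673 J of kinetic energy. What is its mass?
m = 2·KE/v² = 2·3673/(9.1)² = 88.71 kg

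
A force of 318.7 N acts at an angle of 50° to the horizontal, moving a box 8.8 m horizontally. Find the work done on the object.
W = F·d·cosθ = (318.7)(8.8)cos(50°) = 1803 J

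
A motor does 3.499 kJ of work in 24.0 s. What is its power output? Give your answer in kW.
Convert to SI: W = 3499.0 J, t = 24.0 s
P = W/t = 3499.0/24.0 = 145.792 W = 0.1458 kW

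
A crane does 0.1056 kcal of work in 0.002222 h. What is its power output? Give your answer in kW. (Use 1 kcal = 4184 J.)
Convert to SI: W = 441.83 J, t = 7.9992 s
P = W/t = 441.83/7.9992 = 55.2343 W = 0.05523 kW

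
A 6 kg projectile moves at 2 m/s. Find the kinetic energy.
KE = ½mv² = ½(6)(2)² = 12.0 J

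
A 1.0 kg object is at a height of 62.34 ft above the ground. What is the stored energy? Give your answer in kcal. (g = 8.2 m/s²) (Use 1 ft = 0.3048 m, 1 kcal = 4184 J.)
Convert to SI: m = 1.0 kg, h = 19.0012 m
PE = mgh = (1.0)(8.2)(19.0012) = 155.81 J = 0.03724 kcal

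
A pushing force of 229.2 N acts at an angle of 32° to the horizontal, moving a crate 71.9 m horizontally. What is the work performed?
W = F·d·cosθ = (229.2)(71.9)cos(32°) = 13980 J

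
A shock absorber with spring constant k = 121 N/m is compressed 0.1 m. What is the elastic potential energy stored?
PE = ½kx² = ½(121)(0.1)² = 0.605 J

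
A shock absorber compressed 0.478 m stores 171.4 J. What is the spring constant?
k = 2·PE/x² = 2·171.4/(0.478)² = 1500 N/m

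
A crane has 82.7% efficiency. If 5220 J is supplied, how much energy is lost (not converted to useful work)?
W_lost = W_in(1 − η) = 5220·(1 − 0.827) = 903.1 J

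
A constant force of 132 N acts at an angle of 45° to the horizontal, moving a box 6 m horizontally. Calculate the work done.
W = F·d·cosθ = (132)(6)cos(45°) = 560.0 J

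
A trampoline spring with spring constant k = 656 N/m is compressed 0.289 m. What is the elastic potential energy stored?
PE = ½kx² = ½(656)(0.289)² = 27.39 J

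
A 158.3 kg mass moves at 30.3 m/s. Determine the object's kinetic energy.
KE = ½mv² = ½(158.3)(30.3)² = 72670 J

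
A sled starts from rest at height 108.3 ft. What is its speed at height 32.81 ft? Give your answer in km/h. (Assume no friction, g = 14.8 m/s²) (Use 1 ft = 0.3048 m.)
Convert to SI: h₁−h₂ = 23.0094 m
mgh₁ = mgh₂ + ½mv² ⇒ v = √(2g(h₁−h₂)) = √(2·14.8·23.0094) = 26.0974 m/s = 93.95 km/h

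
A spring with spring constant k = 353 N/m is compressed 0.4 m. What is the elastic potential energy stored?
PE = ½kx² = ½(353)(0.4)² = 28.24 J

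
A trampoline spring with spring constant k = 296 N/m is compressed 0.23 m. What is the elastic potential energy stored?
PE = ½kx² = ½(296)(0.23)² = 7.829 J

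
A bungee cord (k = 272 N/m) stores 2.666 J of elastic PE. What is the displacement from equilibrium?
x = √(2·PE/k) = √(2·2.666/272) = 0.14 m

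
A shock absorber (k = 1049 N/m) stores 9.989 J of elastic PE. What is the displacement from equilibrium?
x = √(2·PE/k) = √(2·9.989/1049) = 0.138 m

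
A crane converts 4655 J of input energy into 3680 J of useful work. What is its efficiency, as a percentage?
η = W_out/W_in = 3680/4655 = 79.05%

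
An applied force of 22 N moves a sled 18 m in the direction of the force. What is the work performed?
W = F·d = (22)(18) = 396.0 J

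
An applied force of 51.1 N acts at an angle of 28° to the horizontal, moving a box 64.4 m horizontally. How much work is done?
W = F·d·cosθ = (51.1)(64.4)cos(28°) = 2906 J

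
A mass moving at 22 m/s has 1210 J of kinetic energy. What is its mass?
m = 2·KE/v² = 2·1210/(22)² = 5.0 kg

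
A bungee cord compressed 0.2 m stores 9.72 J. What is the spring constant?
k = 2·PE/x² = 2·9.72/(0.2)² = 486.0 N/m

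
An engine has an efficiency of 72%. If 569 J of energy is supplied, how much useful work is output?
W_out = η·W_in = 0.72·569 = 409.68 J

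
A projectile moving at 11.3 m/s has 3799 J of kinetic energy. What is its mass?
m = 2·KE/v² = 2·3799/(11.3)² = 59.5 kg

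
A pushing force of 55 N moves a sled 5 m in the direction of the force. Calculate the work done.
W = F·d = (55)(5) = 275.0 J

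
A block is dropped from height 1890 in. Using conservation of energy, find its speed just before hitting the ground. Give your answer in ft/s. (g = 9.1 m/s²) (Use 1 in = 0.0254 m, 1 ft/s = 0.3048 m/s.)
Convert to SI: h = 48.006 m
mgh = ½mv² ⇒ v = √(2gh) = √(2·9.1·48.006) = 29.5586 m/s = 96.98 ft/s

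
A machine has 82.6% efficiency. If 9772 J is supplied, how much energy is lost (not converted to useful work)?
W_lost = W_in(1 − η) = 9772·(1 − 0.826) = 1700 J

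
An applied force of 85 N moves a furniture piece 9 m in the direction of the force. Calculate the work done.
W = F·d = (85)(9) = 765.0 J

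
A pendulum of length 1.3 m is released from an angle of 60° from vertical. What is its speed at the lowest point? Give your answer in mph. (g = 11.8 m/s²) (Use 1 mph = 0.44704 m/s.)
h = L(1 − cosθ) = 1.3(1 − cos60°) = 0.65 m
v = √(2gh) = √(2·11.8·0.65) = 3.91663 m/s = 8.761 mph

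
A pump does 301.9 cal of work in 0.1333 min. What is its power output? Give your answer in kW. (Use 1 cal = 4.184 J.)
Convert to SI: W = 1263.15 J, t = 7.998 s
P = W/t = 1263.15/7.998 = 157.933 W = 0.1579 kW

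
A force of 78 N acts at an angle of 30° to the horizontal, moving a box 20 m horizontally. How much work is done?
W = F·d·cosθ = (78)(20)cos(30°) = 1351 J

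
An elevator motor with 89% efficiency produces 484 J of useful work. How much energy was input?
W_in = W_out/η = 484/0.89 = 543.8 J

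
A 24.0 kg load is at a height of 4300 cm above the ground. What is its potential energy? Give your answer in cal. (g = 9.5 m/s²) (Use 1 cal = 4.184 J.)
Convert to SI: m = 24.0 kg, h = 43.0 m
PE = mgh = (24.0)(9.5)(43.0) = 9804.0 J = 2343 cal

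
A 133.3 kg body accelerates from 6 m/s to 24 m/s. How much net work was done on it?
W = ΔKE = ½m(v₂² − v₁²) = ½(133.3)(24² − 6²) = 35991.0 J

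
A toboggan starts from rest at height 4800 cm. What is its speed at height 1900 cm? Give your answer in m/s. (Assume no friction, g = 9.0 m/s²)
Convert to SI: h₁−h₂ = 29.0 m
mgh₁ = mgh₂ + ½mv² ⇒ v = √(2g(h₁−h₂)) = √(2·9.0·29.0) = 22.85 m/s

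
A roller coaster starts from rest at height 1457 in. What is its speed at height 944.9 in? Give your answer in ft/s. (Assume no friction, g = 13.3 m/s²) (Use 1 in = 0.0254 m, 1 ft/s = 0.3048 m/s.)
Convert to SI: h₁−h₂ = 13.0073 m
mgh₁ = mgh₂ + ½mv² ⇒ v = √(2g(h₁−h₂)) = √(2·13.3·13.0073) = 18.6009 m/s = 61.03 ft/s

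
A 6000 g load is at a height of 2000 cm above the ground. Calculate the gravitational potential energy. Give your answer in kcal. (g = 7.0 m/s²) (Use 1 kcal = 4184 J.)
Convert to SI: m = 6.0 kg, h = 20.0 m
PE = mgh = (6.0)(7.0)(20.0) = 840.0 J = 0.2008 kcal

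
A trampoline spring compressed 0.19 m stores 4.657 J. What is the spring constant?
k = 2·PE/x² = 2·4.657/(0.19)² = 258.0 N/m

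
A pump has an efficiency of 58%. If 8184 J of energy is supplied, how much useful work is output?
W_out = η·W_in = 0.58·8184 = 4746.72 J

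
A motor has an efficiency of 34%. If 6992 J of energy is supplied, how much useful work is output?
W_out = η·W_in = 0.34·6992 = 2377.28 J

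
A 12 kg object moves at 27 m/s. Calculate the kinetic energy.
KE = ½mv² = ½(12)(27)² = 4374.0 J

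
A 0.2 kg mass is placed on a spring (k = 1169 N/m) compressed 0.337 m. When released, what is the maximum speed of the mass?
½kx² = ½mv² ⇒ v = x√(k/m) = (0.337)√(1169/0.2) = 25.76 m/s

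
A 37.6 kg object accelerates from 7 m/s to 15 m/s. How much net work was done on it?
W = ΔKE = ½m(v₂² − v₁²) = ½(37.6)(15² − 7²) = 3308.8 J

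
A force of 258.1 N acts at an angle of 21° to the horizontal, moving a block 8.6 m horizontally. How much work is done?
W = F·d·cosθ = (258.1)(8.6)cos(21°) = 2072 J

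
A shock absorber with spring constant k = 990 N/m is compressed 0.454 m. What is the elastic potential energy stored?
PE = ½kx² = ½(990)(0.454)² = 102.0 J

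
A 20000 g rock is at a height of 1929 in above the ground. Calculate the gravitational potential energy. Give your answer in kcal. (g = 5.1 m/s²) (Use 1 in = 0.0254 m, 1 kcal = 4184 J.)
Convert to SI: m = 20.0 kg, h = 48.9966 m
PE = mgh = (20.0)(5.1)(48.9966) = 4997.65 J = 1.194 kcal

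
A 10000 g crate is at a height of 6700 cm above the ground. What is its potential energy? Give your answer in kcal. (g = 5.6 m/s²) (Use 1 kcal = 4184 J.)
Convert to SI: m = 10.0 kg, h = 67.0 m
PE = mgh = (10.0)(5.6)(67.0) = 3752.0 J = 0.8967 kcal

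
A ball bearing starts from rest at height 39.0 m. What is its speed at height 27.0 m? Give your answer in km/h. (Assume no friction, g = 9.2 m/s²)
mgh₁ = mgh₂ + ½mv² ⇒ v = √(2g(h₁−h₂)) = √(2·9.2·12.0) = 14.8593 m/s = 53.49 km/h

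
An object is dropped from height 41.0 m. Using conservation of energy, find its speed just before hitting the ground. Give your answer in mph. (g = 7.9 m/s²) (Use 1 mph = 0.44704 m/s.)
mgh = ½mv² ⇒ v = √(2gh) = √(2·7.9·41.0) = 25.4519 m/s = 56.93 mph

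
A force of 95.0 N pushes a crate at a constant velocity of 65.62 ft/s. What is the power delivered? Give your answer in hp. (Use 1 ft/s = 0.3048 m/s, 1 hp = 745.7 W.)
Convert to SI: F = 95.0 N, v = 20.001 m/s
P = Fv = (95.0)(20.001) = 1900.09 W = 2.548 hp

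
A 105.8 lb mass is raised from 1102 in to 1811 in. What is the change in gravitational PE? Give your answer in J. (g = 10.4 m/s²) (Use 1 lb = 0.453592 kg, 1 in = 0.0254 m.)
Convert to SI: m = 47.99 kg, Δh = 18.0086 m
ΔPE = mgΔh = (47.99)(10.4)(18.0086) = 8988 J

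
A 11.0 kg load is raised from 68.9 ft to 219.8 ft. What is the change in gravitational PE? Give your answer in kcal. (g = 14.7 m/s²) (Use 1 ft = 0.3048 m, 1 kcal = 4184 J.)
Convert to SI: m = 11.0 kg, Δh = 45.9943 m
ΔPE = mgΔh = (11.0)(14.7)(45.9943) = 7437.28 J = 1.778 kcal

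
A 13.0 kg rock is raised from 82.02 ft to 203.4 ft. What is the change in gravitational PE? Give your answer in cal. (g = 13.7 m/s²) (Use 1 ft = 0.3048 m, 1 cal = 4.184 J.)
Convert to SI: m = 13.0 kg, Δh = 36.9966 m
ΔPE = mgΔh = (13.0)(13.7)(36.9966) = 6589.1 J = 1575 cal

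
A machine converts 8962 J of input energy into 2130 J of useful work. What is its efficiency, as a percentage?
η = W_out/W_in = 2130/8962 = 23.77%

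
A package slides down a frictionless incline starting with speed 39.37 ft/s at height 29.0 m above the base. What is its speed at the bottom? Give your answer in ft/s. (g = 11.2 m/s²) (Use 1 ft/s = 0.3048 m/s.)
Convert to SI: v₀ = 12.0 m/s, h = 29.0 m
½mv₀² + mgh = ½mv² ⇒ v = √(v₀² + 2gh) = √(12.0² + 2·11.2·29.0) = 28.1709 m/s = 92.42 ft/s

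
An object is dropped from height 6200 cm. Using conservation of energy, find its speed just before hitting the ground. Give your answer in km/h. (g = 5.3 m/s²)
Convert to SI: h = 62.0 m
mgh = ½mv² ⇒ v = √(2gh) = √(2·5.3·62.0) = 25.6359 m/s = 92.29 km/h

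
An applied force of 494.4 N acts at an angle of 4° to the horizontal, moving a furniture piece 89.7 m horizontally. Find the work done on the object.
W = F·d·cosθ = (494.4)(89.7)cos(4°) = 44240 J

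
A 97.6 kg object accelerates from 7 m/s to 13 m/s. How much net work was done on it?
W = ΔKE = ½m(v₂² − v₁²) = ½(97.6)(13² − 7²) = 5856.0 J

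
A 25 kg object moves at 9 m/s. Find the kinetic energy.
KE = ½mv² = ½(25)(9)² = 1012.5 J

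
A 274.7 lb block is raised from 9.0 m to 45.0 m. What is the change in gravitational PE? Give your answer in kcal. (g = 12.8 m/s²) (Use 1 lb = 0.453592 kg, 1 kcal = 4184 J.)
Convert to SI: m = 124.602 kg, Δh = 36.0 m
ΔPE = mgΔh = (124.602)(12.8)(36.0) = 57416.5 J = 13.72 kcal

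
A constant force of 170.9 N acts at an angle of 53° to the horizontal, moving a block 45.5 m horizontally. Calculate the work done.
W = F·d·cosθ = (170.9)(45.5)cos(53°) = 4680 J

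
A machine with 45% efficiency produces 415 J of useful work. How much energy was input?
W_in = W_out/η = 415/0.45 = 922.2 J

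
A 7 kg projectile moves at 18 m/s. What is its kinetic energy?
KE = ½mv² = ½(7)(18)² = 1134.0 J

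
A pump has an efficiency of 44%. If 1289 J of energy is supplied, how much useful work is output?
W_out = η·W_in = 0.44·1289 = 567.16 J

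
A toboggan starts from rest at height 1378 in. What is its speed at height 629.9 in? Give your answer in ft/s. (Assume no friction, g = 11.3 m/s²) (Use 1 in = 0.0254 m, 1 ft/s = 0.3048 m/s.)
Convert to SI: h₁−h₂ = 19.0017 m
mgh₁ = mgh₂ + ½mv² ⇒ v = √(2g(h₁−h₂)) = √(2·11.3·19.0017) = 20.7229 m/s = 67.99 ft/s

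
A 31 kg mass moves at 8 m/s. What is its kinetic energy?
KE = ½mv² = ½(31)(8)² = 992.0 J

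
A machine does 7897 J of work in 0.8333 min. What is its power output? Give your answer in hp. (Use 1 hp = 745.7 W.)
Convert to SI: W = 7897.0 J, t = 49.998 s
P = W/t = 7897.0/49.998 = 157.946 W = 0.2118 hp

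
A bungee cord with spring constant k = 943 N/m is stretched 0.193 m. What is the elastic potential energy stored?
PE = ½kx² = ½(943)(0.193)² = 17.56 J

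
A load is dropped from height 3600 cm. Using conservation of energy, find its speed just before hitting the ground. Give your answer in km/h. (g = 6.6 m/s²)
Convert to SI: h = 36.0 m
mgh = ½mv² ⇒ v = √(2gh) = √(2·6.6·36.0) = 21.7991 m/s = 78.48 km/h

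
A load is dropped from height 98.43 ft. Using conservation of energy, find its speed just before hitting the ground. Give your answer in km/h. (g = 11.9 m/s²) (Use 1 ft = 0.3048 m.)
Convert to SI: h = 30.0015 m
mgh = ½mv² ⇒ v = √(2gh) = √(2·11.9·30.0015) = 26.7214 m/s = 96.2 km/h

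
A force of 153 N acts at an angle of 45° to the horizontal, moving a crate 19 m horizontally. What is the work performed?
W = F·d·cosθ = (153)(19)cos(45°) = 2056 J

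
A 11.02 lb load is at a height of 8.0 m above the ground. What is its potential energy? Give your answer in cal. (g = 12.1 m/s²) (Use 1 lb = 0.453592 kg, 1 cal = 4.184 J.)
Convert to SI: m = 4.99858 kg, h = 8.0 m
PE = mgh = (4.99858)(12.1)(8.0) = 483.863 J = 115.6 cal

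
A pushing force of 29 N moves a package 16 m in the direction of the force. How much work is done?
W = F·d = (29)(16) = 464.0 J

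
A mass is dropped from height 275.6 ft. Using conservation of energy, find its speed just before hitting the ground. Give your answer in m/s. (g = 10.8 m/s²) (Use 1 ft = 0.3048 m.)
Convert to SI: h = 84.0029 m
mgh = ½mv² ⇒ v = √(2gh) = √(2·10.8·84.0029) = 42.6 m/s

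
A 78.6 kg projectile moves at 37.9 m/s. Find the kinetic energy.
KE = ½mv² = ½(78.6)(37.9)² = 56450 J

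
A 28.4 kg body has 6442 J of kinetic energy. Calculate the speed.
v = √(2·KE/m) = √(2·6442/28.4) = 21.3 m/s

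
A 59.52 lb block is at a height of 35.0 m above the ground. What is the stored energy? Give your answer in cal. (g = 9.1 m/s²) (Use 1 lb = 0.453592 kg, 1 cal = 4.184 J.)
Convert to SI: m = 26.9978 kg, h = 35.0 m
PE = mgh = (26.9978)(9.1)(35.0) = 8598.8 J = 2055 cal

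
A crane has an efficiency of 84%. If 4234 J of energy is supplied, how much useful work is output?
W_out = η·W_in = 0.84·4234 = 3556.56 J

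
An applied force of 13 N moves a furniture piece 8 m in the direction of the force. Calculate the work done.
W = F·d = (13)(8) = 104.0 J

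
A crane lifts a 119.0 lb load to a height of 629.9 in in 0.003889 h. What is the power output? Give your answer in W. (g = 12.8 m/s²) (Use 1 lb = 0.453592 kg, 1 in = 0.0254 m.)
Convert to SI: m = 53.9774 kg, h = 15.9995 m, t = 14.0004 s
P = mgh/t = (53.9774)(12.8)(15.9995)/14.0004 = 789.6 W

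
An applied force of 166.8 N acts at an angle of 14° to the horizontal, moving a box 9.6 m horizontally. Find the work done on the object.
W = F·d·cosθ = (166.8)(9.6)cos(14°) = 1554 J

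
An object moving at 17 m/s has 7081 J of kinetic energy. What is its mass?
m = 2·KE/v² = 2·7081/(17)² = 49.0 kg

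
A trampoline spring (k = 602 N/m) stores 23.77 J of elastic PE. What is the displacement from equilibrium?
x = √(2·PE/k) = √(2·23.77/602) = 0.281 m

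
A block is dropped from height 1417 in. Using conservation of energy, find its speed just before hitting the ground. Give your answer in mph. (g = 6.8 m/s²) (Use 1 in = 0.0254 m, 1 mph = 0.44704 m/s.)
Convert to SI: h = 35.9918 m
mgh = ½mv² ⇒ v = √(2gh) = √(2·6.8·35.9918) = 22.1244 m/s = 49.49 mph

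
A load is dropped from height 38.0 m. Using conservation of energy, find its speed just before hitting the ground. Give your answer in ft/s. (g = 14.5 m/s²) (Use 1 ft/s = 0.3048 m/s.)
mgh = ½mv² ⇒ v = √(2gh) = √(2·14.5·38.0) = 33.1964 m/s = 108.9 ft/s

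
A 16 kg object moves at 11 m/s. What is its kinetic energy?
KE = ½mv² = ½(16)(11)² = 968.0 J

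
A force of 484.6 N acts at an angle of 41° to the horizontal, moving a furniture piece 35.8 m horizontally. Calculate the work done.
W = F·d·cosθ = (484.6)(35.8)cos(41°) = 13090 J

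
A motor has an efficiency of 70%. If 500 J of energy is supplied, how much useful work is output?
W_out = η·W_in = 0.7·500 = 350.0 J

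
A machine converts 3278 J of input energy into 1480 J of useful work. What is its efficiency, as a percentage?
η = W_out/W_in = 1480/3278 = 45.15%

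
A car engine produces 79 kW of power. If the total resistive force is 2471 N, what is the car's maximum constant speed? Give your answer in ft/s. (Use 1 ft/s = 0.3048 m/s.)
P = Fv ⇒ v = P/F = 79000 W/2471.0 N = 31.9709 m/s = 104.9 ft/s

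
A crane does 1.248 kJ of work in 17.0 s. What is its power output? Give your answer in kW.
Convert to SI: W = 1248.0 J, t = 17.0 s
P = W/t = 1248.0/17.0 = 73.4118 W = 0.07341 kW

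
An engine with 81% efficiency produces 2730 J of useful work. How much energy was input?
W_in = W_out/η = 2730/0.81 = 3370 J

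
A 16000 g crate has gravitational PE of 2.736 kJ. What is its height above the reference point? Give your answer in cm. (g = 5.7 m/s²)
Convert to SI: m = 16.0 kg, PE = 2736.0 J
h = PE/(mg) = 2736.0/(16.0·5.7) = 30.0 m = 3000 cm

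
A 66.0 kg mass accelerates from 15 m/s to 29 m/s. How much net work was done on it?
W = ΔKE = ½m(v₂² − v₁²) = ½(66.0)(29² − 15²) = 20328.0 J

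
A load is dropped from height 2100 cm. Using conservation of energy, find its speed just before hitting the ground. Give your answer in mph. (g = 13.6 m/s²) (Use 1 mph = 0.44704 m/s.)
Convert to SI: h = 21.0 m
mgh = ½mv² ⇒ v = √(2gh) = √(2·13.6·21.0) = 23.8998 m/s = 53.46 mph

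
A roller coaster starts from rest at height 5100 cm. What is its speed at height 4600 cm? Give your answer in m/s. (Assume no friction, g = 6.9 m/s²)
Convert to SI: h₁−h₂ = 5.0 m
mgh₁ = mgh₂ + ½mv² ⇒ v = √(2g(h₁−h₂)) = √(2·6.9·5.0) = 8.307 m/s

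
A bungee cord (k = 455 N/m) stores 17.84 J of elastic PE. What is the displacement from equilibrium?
x = √(2·PE/k) = √(2·17.84/455) = 0.28 m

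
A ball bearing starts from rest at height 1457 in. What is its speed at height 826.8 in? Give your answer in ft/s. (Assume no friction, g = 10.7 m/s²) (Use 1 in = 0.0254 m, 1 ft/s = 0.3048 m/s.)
Convert to SI: h₁−h₂ = 16.0071 m
mgh₁ = mgh₂ + ½mv² ⇒ v = √(2g(h₁−h₂)) = √(2·10.7·16.0071) = 18.5081 m/s = 60.72 ft/s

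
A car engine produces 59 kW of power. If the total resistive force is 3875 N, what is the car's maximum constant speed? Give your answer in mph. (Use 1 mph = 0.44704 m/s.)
P = Fv ⇒ v = P/F = 59000 W/3875.0 N = 15.2258 m/s = 34.06 mph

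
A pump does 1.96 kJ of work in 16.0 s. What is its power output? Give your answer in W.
Convert to SI: W = 1960.0 J, t = 16.0 s
P = W/t = 1960.0/16.0 = 122.5 W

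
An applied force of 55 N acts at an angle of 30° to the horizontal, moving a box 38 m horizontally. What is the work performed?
W = F·d·cosθ = (55)(38)cos(30°) = 1810 J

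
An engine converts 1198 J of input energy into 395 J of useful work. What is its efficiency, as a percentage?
η = W_out/W_in = 395/1198 = 32.97%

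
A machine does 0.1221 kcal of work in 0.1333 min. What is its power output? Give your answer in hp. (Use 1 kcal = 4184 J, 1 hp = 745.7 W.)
Convert to SI: W = 510.866 J, t = 7.998 s
P = W/t = 510.866/7.998 = 63.8743 W = 0.08566 hp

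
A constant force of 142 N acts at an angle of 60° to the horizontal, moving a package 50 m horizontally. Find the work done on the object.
W = F·d·cosθ = (142)(50)cos(60°) = 3550 J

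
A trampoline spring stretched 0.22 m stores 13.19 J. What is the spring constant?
k = 2·PE/x² = 2·13.19/(0.22)² = 545.0 N/m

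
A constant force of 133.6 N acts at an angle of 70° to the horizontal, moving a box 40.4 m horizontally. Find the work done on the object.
W = F·d·cosθ = (133.6)(40.4)cos(70°) = 1846 J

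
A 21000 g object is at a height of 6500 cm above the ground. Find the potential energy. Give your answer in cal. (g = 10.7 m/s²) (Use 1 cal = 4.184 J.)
Convert to SI: m = 21.0 kg, h = 65.0 m
PE = mgh = (21.0)(10.7)(65.0) = 14605.5 J = 3491 cal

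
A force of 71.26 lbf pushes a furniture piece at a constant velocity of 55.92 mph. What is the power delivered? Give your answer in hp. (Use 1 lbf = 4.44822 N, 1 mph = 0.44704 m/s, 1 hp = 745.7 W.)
Convert to SI: F = 316.98 N, v = 24.9985 m/s
P = Fv = (316.98)(24.9985) = 7924.02 W = 10.63 hp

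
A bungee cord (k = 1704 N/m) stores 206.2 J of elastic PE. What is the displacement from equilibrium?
x = √(2·PE/k) = √(2·206.2/1704) = 0.492 m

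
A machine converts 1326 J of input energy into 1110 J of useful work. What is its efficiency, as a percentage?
η = W_out/W_in = 1110/1326 = 83.71%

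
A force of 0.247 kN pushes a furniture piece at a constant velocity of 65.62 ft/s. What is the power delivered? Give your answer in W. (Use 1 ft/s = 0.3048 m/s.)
Convert to SI: F = 247.0 N, v = 20.001 m/s
P = Fv = (247.0)(20.001) = 4940 W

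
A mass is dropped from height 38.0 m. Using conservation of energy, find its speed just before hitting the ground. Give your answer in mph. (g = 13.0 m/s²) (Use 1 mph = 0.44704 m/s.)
mgh = ½mv² ⇒ v = √(2gh) = √(2·13.0·38.0) = 31.4325 m/s = 70.31 mph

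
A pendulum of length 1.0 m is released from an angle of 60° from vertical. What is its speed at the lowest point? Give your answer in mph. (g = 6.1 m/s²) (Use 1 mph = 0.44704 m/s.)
h = L(1 − cosθ) = 1.0(1 − cos60°) = 0.5 m
v = √(2gh) = √(2·6.1·0.5) = 2.46982 m/s = 5.525 mph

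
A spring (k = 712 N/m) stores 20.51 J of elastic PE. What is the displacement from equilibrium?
x = √(2·PE/k) = √(2·20.51/712) = 0.24 m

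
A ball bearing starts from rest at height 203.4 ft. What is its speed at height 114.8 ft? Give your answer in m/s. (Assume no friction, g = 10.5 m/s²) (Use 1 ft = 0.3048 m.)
Convert to SI: h₁−h₂ = 27.0053 m
mgh₁ = mgh₂ + ½mv² ⇒ v = √(2g(h₁−h₂)) = √(2·10.5·27.0053) = 23.81 m/s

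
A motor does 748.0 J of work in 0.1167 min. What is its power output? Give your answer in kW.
Convert to SI: W = 748.0 J, t = 7.002 s
P = W/t = 748.0/7.002 = 106.827 W = 0.1068 kW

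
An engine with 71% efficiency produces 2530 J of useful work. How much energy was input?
W_in = W_out/η = 2530/0.71 = 3563 J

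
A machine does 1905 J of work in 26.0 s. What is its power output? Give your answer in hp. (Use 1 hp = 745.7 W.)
P = W/t = 1905.0/26.0 = 73.2692 W = 0.09826 hp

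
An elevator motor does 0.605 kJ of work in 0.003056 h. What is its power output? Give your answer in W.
Convert to SI: W = 605.0 J, t = 11.0016 s
P = W/t = 605.0/11.0016 = 54.99 W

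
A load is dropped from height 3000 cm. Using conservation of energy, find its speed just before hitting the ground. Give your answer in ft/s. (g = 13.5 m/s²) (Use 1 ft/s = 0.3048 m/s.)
Convert to SI: h = 30.0 m
mgh = ½mv² ⇒ v = √(2gh) = √(2·13.5·30.0) = 28.4605 m/s = 93.37 ft/s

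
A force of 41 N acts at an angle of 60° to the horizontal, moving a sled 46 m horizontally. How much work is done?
W = F·d·cosθ = (41)(46)cos(60°) = 943.0 J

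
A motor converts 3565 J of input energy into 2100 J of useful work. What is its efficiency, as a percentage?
η = W_out/W_in = 2100/3565 = 58.91%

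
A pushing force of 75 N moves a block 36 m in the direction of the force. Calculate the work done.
W = F·d = (75)(36) = 2700 J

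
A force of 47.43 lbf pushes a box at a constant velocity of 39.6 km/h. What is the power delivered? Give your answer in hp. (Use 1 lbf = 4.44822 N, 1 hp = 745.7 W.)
Convert to SI: F = 210.979 N, v = 11.0 m/s
P = Fv = (210.979)(11.0) = 2320.77 W = 3.112 hp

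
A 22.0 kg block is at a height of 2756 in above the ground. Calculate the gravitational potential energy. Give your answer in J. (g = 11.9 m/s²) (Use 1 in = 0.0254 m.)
Convert to SI: m = 22.0 kg, h = 70.0024 m
PE = mgh = (22.0)(11.9)(70.0024) = 18330 J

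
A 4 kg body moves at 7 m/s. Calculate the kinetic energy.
KE = ½mv² = ½(4)(7)² = 98.0 J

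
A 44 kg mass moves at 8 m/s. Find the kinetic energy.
KE = ½mv² = ½(44)(8)² = 1408.0 J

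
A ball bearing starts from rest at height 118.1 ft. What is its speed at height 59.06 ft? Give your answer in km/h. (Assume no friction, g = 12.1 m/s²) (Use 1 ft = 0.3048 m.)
Convert to SI: h₁−h₂ = 17.9954 m
mgh₁ = mgh₂ + ½mv² ⇒ v = √(2g(h₁−h₂)) = √(2·12.1·17.9954) = 20.8684 m/s = 75.13 km/h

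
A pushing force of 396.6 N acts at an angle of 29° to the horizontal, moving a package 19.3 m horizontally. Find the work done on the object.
W = F·d·cosθ = (396.6)(19.3)cos(29°) = 6695 J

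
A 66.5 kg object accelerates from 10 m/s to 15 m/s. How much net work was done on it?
W = ΔKE = ½m(v₂² − v₁²) = ½(66.5)(15² − 10²) = 4156.25 J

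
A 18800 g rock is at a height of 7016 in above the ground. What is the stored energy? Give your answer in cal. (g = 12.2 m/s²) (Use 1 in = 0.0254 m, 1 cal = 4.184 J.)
Convert to SI: m = 18.8 kg, h = 178.206 m
PE = mgh = (18.8)(12.2)(178.206) = 40873.4 J = 9769 cal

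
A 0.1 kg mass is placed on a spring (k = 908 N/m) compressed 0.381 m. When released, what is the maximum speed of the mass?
½kx² = ½mv² ⇒ v = x√(k/m) = (0.381)√(908/0.1) = 36.31 m/s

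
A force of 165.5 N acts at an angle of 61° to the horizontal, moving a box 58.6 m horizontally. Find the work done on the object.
W = F·d·cosθ = (165.5)(58.6)cos(61°) = 4702 J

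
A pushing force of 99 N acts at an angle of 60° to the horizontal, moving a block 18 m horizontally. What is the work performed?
W = F·d·cosθ = (99)(18)cos(60°) = 891.0 J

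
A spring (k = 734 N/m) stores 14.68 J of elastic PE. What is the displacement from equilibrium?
x = √(2·PE/k) = √(2·14.68/734) = 0.2 m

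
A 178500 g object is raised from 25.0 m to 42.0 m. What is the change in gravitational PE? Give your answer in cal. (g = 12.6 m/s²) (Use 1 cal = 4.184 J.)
Convert to SI: m = 178.5 kg, Δh = 17.0 m
ΔPE = mgΔh = (178.5)(12.6)(17.0) = 38234.7 J = 9138 cal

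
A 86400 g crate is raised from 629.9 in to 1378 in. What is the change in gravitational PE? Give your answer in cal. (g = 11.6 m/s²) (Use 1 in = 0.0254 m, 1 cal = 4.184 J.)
Convert to SI: m = 86.4 kg, Δh = 19.0017 m
ΔPE = mgΔh = (86.4)(11.6)(19.0017) = 19044.3 J = 4552 cal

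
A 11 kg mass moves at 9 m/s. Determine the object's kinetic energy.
KE = ½mv² = ½(11)(9)² = 445.5 J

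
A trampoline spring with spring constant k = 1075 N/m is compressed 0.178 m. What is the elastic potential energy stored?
PE = ½kx² = ½(1075)(0.178)² = 17.03 J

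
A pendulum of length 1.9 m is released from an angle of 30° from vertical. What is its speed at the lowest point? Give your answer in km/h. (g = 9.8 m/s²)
h = L(1 − cosθ) = 1.9(1 − cos30°) = 0.254552 m
v = √(2gh) = √(2·9.8·0.254552) = 2.23365 m/s = 8.041 km/h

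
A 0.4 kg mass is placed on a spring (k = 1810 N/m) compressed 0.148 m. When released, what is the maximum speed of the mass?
½kx² = ½mv² ⇒ v = x√(k/m) = (0.148)√(1810/0.4) = 9.956 m/s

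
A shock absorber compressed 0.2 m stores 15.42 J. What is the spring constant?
k = 2·PE/x² = 2·15.42/(0.2)² = 771.0 N/m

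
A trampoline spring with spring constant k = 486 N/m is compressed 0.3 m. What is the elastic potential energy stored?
PE = ½kx² = ½(486)(0.3)² = 21.87 J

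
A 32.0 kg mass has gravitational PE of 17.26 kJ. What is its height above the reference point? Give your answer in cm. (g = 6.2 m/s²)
Convert to SI: m = 32.0 kg, PE = 17260.0 J
h = PE/(mg) = 17260.0/(32.0·6.2) = 86.996 m = 8700 cm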